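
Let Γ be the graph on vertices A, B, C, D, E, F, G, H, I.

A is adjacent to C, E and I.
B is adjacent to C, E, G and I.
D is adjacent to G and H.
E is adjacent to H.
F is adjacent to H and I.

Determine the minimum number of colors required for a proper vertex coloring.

The cycle F-I-A-E-H-F has odd length 5, so it cannot be 2-colored; at least 3 colors are needed.
A valid assignment using 3 colors: A=1, B=1, C=2, D=2, E=2, F=3, G=3, H=1, I=2. Every edge joins two different colors.

3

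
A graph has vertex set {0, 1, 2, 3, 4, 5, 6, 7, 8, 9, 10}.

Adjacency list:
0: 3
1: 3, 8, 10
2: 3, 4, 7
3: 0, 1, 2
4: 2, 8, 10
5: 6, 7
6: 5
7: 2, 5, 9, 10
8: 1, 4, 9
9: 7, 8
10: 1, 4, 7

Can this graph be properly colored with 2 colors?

No

The cycle 2-3-1-10-7-2 has odd length 5, so it cannot be 2-colored; at least 3 colors are needed.
So 2 colors are not enough.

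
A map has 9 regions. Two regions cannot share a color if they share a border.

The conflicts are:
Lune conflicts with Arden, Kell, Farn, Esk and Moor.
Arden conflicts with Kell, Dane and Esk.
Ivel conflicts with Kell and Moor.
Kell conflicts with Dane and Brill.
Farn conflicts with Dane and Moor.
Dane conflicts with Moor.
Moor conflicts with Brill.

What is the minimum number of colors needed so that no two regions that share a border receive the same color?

Lune, Farn, Moor all conflict with each other, so at least 3 colors are needed.
3 colors suffice: color 1 → {Kell, Esk, Moor}; color 2 → {Lune, Ivel, Dane, Brill}; color 3 → {Arden, Farn}. Each listed conflict is separated.

3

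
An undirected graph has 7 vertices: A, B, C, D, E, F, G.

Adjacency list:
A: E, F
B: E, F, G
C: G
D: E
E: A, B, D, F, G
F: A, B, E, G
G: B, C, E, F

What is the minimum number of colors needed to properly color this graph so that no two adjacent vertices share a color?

4

B, E, F, G form a clique, so at least 4 colors are needed.
4 colors suffice: color red → {C, E}; color blue → {D, F}; color green → {A, G}; color yellow → {B}. No two adjacent vertices share a color.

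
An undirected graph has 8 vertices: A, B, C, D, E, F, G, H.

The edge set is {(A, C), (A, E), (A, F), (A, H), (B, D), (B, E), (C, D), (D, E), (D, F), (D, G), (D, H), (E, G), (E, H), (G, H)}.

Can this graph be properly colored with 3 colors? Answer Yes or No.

No

D, E, G, H form a clique, so at least 4 colors are needed.
So 3 colors are not enough.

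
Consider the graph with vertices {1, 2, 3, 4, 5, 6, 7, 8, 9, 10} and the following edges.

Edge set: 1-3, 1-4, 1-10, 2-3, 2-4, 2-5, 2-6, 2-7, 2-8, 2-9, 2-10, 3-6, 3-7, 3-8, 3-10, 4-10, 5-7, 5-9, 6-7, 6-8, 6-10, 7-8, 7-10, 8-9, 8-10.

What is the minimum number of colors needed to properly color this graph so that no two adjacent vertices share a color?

6

2, 3, 6, 7, 8, 10 form a clique, so at least 6 colors are needed.
6 colors suffice: color a → {1, 2}; color b → {9, 10}; color c → {4, 7}; color d → {3, 5}; color e → {8}; color f → {6}. No two adjacent vertices share a color.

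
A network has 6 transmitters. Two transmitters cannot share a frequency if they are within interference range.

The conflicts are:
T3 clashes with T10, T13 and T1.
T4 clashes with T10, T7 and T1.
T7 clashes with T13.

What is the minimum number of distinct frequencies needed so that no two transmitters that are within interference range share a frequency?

3

The cycle T4-T10-T3-T13-T7-T4 has odd length 5, so it cannot be 2-colored; at least 3 frequencies are needed.
A valid assignment using 3 frequencies: T3=1, T4=1, T10=2, T7=2, T13=3, T1=2. Every pair that conflicts lands in different frequencies.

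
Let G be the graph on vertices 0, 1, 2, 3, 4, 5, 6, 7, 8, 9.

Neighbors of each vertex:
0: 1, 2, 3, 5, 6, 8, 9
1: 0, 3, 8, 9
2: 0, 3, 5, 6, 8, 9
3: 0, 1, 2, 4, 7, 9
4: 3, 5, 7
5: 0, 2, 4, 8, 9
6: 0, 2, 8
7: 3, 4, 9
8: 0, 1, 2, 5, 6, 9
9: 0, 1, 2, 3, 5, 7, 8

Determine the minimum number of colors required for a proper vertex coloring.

5

0, 2, 5, 8, 9 form a clique, so at least 5 colors are needed.
A valid assignment using 5 colors: 0=red, 1=yellow, 2=yellow, 3=green, 4=blue, 5=purple, 6=blue, 7=red, 8=green, 9=blue. Every edge joins two different colors.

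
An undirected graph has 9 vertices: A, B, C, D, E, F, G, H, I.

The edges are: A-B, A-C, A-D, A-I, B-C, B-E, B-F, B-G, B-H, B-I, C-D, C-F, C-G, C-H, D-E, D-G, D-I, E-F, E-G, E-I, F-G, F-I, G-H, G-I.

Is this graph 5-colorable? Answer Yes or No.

Yes

The chromatic number is 5. B, E, F, G, I are mutually adjacent (a clique of size 5), so at least 5 colors are needed.
5 colors suffice: color red → {A, G}; color blue → {B, D}; color green → {C, I}; color yellow → {E, H}; color purple → {F}.
That is already a proper 5-coloring.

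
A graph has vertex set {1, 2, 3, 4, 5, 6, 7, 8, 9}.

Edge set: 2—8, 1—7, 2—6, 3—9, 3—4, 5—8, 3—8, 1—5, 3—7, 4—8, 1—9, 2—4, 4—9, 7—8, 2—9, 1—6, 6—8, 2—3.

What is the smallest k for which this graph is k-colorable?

4

2, 3, 4, 9 form a clique, so at least 4 colors are needed.
4 colors suffice: 1=b, 2=c, 3=b, 4=d, 5=c, 6=d, 7=c, 8=a, 9=a. No two adjacent vertices share a color.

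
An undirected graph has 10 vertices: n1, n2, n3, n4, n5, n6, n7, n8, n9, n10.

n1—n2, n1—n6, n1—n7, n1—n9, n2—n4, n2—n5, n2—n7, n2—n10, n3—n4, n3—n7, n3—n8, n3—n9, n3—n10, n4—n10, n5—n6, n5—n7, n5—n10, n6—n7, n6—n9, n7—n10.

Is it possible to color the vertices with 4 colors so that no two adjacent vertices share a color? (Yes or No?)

Yes

The chromatic number is 4. n2, n5, n7, n10 form a clique, so at least 4 colors are needed.
4 colors suffice: color 1 → {n4, n7, n8, n9}; color 2 → {n2, n3, n6}; color 3 → {n1, n10}; color 4 → {n5}.
That is already a proper 4-coloring.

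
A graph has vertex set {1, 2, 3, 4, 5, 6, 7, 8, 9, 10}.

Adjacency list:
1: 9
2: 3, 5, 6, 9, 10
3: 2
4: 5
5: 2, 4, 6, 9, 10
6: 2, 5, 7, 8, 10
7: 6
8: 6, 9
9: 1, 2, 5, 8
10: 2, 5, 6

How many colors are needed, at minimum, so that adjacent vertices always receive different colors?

4

2, 5, 6, 10 are pairwise adjacent (a clique of size 4), so at least 4 colors are needed.
4 colors suffice: color red → {1, 2, 4, 7, 8}; color blue → {3, 6, 9}; color green → {5}; color yellow → {10}. Every edge joins two different colors.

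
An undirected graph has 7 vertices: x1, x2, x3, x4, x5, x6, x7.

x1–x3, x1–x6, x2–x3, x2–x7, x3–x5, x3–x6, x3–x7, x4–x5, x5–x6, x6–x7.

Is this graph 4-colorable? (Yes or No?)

Yes

The chromatic number is 3. x2, x3, x7 are mutually adjacent, so at least 3 colors are needed.
A valid assignment using 3 colors: x1=3, x2=2, x3=1, x4=1, x5=3, x6=2, x7=3.
Since 4 ≥ 3, a proper 4-coloring certainly exists.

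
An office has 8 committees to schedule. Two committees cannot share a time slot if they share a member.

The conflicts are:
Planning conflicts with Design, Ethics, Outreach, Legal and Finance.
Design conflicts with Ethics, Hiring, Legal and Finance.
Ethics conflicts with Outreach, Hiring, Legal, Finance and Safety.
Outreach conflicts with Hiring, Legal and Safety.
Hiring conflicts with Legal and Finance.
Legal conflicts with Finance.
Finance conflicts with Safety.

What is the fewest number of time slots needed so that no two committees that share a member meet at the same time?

Planning, Design, Ethics, Legal, Finance all conflict with each other, so at least 5 time slots are needed.
5 time slots suffice: Planning=4, Design=5, Ethics=1, Outreach=3, Hiring=4, Legal=2, Finance=3, Safety=2. Every pair that conflicts lands in different time slots.

5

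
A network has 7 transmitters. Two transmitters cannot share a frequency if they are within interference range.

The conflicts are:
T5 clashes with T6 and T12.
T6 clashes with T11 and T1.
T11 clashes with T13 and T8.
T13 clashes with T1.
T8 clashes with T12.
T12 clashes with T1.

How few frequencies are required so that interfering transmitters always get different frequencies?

The cycle T12-T1-T13-T11-T8-T12 has odd length 5, so it cannot be 2-colored; at least 3 frequencies are needed.
3 frequencies suffice: frequency 1 → {T6, T13, T12}; frequency 2 → {T5, T11, T1}; frequency 3 → {T8}. No two conflicting transmitters share a frequency.

3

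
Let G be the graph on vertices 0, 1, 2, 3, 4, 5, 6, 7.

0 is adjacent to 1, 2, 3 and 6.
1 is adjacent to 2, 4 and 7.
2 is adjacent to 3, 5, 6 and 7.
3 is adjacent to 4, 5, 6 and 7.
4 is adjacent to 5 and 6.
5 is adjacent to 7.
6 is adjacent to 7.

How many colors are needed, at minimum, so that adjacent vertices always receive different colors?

2, 3, 6, 7 are mutually adjacent (a clique of size 4), so at least 4 colors are needed.
4 colors suffice: 0=yellow, 1=red, 2=blue, 3=red, 4=blue, 5=green, 6=green, 7=yellow. No two adjacent vertices share a color.

4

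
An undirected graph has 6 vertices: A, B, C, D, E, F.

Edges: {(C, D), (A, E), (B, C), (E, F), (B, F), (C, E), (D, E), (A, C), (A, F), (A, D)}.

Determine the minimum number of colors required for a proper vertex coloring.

A, C, D, E are pairwise adjacent (a clique of size 4), so at least 4 colors are needed.
4 colors suffice: color 1 → {A, B}; color 2 → {C, F}; color 3 → {E}; color 4 → {D}. Every edge joins two different colors.

4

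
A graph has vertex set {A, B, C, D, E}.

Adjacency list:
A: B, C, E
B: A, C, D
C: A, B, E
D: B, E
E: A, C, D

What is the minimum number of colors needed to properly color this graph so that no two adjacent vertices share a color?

A, B, C form a triangle, so at least 3 colors are needed.
3 colors suffice: color red → {B, E}; color blue → {A, D}; color green → {C}. Each edge has distinct colors on its endpoints.

3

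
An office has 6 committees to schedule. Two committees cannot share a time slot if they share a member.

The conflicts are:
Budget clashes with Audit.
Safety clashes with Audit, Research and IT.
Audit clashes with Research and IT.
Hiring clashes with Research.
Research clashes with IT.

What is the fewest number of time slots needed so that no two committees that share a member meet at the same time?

Safety, Audit, Research, IT are mutually in conflict, so at least 4 time slots are needed.
4 time slots suffice: time slot 1 → {Audit, Hiring}; time slot 2 → {Budget, Research}; time slot 3 → {IT}; time slot 4 → {Safety}. Each listed conflict is separated.

4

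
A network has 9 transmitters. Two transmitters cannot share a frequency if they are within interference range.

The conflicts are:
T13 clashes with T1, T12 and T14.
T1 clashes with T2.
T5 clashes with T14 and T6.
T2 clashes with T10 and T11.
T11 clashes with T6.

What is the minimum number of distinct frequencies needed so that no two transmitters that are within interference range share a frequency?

The cycle T2-T1-T13-T14-T5-T6-T11-T2 has odd length 7, so it cannot be 2-colored; at least 3 frequencies are needed.
3 frequencies suffice: frequency 1 → {T13, T2, T6}; frequency 2 → {T1, T12, T14, T10, T11}; frequency 3 → {T5}. No two conflicting transmitters share a frequency.

3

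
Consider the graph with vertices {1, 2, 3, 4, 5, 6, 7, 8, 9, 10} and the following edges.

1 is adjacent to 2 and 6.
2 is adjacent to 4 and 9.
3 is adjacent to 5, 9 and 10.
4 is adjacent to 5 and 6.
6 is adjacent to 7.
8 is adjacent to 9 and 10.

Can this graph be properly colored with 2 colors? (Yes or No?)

No

The cycle 3-5-4-2-9-3 has odd length 5, so it cannot be 2-colored; at least 3 colors are needed.
So 2 colors are not enough.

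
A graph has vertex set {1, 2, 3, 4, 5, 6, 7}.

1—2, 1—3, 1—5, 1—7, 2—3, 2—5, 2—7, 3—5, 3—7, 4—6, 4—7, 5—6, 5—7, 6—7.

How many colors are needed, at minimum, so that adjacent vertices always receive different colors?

5

1, 2, 3, 5, 7 are mutually adjacent (a clique of size 5), so at least 5 colors are needed.
5 colors suffice: 1=e, 2=c, 3=d, 4=b, 5=b, 6=c, 7=a. Every edge joins two different colors.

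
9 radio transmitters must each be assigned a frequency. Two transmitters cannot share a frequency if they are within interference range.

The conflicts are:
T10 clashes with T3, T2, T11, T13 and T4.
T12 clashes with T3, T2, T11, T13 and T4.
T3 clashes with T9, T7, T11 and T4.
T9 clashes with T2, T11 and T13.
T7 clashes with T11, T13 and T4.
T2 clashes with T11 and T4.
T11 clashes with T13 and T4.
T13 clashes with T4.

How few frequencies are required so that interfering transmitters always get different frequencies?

4

T10, T2, T11, T4 are mutually in conflict, so at least 4 frequencies are needed.
A valid assignment using 4 frequencies: T10=4, T12=4, T3=3, T9=2, T7=4, T2=3, T11=1, T13=3, T4=2. Every pair that conflicts lands in different frequencies.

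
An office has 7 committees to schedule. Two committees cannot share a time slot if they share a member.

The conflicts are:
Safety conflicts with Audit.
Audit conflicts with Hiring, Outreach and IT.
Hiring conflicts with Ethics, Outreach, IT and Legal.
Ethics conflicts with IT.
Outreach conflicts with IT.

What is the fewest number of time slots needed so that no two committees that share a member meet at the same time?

4

Audit, Hiring, Outreach, IT all conflict with each other, so at least 4 time slots are needed.
Using 4 time slots: Safety=1, Audit=2, Hiring=1, Ethics=2, Outreach=4, IT=3, Legal=2. No two conflicting committees share a time slot.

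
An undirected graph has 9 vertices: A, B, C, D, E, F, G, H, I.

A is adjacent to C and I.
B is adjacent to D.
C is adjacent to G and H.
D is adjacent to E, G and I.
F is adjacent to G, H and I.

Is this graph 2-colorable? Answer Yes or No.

No

The cycle C-G-D-I-A-C has odd length 5, so it cannot be 2-colored; at least 3 colors are needed.
So 2 colors are not enough.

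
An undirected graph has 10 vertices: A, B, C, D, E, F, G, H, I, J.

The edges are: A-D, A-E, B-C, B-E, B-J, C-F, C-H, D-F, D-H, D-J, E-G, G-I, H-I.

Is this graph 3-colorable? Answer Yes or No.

Yes

The chromatic number is 3. The cycle H-C-B-J-D-H has odd length 5, so it cannot be 2-colored; at least 3 colors are needed.
3 colors suffice: A=3, B=1, C=3, D=1, E=2, F=2, G=1, H=2, I=3, J=2.
That is already a proper 3-coloring.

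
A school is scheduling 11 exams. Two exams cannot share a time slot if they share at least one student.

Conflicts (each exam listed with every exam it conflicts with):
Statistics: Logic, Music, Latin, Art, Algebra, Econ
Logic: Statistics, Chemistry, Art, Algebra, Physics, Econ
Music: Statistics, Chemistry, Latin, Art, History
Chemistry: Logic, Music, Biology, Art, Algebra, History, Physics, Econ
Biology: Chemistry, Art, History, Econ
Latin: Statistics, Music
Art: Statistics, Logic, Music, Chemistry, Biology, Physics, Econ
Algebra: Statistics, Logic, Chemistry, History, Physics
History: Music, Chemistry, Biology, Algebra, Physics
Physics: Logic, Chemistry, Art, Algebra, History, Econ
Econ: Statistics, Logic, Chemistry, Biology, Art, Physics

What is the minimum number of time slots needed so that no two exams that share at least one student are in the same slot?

Logic, Chemistry, Art, Physics, Econ are mutually in conflict, so at least 5 time slots are needed.
5 time slots suffice: Statistics=1, Logic=5, Music=4, Chemistry=1, Biology=4, Latin=2, Art=2, Algebra=2, History=3, Physics=4, Econ=3. Each listed conflict is separated.

5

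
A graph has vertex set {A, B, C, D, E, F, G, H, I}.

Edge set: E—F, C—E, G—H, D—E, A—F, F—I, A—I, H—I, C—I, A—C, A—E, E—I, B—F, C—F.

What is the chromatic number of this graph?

A, C, E, F, I form a clique, so at least 5 colors are needed.
5 colors suffice: color 1 → {B, D, G, I}; color 2 → {E, H}; color 3 → {F}; color 4 → {C}; color 5 → {A}. Every edge joins two different colors.

5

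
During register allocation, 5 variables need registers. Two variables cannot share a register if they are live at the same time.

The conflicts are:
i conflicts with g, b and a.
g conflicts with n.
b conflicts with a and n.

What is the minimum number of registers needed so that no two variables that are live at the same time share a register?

3

i, b, a pairwise conflict, so at least 3 registers are needed.
A valid assignment using 3 registers: i=2, g=1, b=1, a=3, n=2. Every pair that conflicts lands in different registers.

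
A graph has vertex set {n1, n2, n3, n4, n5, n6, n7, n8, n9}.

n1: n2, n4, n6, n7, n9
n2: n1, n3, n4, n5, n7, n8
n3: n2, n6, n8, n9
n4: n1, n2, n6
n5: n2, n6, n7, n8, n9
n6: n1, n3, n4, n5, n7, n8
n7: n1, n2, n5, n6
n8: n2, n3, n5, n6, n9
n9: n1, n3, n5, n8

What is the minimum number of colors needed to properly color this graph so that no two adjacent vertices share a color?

n3, n8, n9 form a triangle, so at least 3 colors are needed.
3 colors suffice: color 1 → {n2, n6, n9}; color 2 → {n1, n3, n5}; color 3 → {n4, n7, n8}. Each edge has distinct colors on its endpoints.

3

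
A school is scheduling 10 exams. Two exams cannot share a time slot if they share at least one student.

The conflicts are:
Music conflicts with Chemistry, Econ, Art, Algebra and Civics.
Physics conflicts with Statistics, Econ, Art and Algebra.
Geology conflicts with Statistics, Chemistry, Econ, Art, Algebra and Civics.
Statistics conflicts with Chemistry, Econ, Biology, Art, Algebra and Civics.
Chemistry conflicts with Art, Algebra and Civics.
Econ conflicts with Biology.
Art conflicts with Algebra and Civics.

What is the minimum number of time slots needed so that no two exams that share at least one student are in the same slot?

5

Geology, Statistics, Chemistry, Art, Civics are mutually in conflict, so at least 5 time slots are needed.
5 time slots suffice: time slot 1 → {Music, Statistics}; time slot 2 → {Econ, Art}; time slot 3 → {Physics, Geology, Biology}; time slot 4 → {Algebra, Civics}; time slot 5 → {Chemistry}. Each listed conflict is separated.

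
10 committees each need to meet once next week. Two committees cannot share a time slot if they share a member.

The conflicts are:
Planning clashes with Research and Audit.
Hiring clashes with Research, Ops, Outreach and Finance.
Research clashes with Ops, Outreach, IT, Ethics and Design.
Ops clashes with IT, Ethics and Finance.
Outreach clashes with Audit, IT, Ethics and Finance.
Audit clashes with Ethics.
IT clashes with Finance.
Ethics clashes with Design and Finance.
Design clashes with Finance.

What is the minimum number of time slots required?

Ethics, Design, Finance pairwise conflict, so at least 3 time slots are needed.
3 time slots suffice: time slot 1 → {Research, Audit, Finance}; time slot 2 → {Planning, Ops, Outreach, Design}; time slot 3 → {Hiring, IT, Ethics}. No two conflicting committees share a time slot.

3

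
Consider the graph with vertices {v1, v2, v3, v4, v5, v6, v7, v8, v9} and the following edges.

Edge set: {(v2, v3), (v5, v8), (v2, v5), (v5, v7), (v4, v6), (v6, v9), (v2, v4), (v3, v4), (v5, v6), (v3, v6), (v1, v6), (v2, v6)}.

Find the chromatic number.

4

v2, v3, v4, v6 form a clique, so at least 4 colors are needed.
One proper 4-coloring: v1=2, v2=2, v3=4, v4=3, v5=3, v6=1, v7=1, v8=1, v9=2. Every edge joins two different colors.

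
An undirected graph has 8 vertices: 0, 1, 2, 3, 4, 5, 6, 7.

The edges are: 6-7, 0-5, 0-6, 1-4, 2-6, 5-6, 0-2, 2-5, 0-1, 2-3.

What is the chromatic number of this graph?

4

0, 2, 5, 6 are pairwise adjacent (a clique of size 4), so at least 4 colors are needed.
One proper 4-coloring: 0=red, 1=blue, 2=green, 3=red, 4=red, 5=yellow, 6=blue, 7=red. No two adjacent vertices share a color.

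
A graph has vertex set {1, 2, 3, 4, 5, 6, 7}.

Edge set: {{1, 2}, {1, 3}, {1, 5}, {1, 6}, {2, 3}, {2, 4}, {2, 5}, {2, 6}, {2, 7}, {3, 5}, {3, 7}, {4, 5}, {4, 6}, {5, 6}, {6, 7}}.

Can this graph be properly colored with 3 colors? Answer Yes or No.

No

1, 2, 5, 6 are mutually adjacent (a clique of size 4), so at least 4 colors are needed.
So 3 colors are not enough.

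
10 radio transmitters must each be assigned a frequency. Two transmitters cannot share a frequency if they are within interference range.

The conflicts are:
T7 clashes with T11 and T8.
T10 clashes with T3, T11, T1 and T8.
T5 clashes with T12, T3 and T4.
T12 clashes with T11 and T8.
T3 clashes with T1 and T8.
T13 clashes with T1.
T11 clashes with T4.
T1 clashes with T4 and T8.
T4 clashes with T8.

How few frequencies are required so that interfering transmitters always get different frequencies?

4

T10, T3, T1, T8 pairwise conflict, so at least 4 frequencies are needed.
4 frequencies suffice: frequency 1 → {T5, T13, T11, T8}; frequency 2 → {T7, T12, T1}; frequency 3 → {T10, T4}; frequency 4 → {T3}. Every pair that conflicts lands in different frequencies.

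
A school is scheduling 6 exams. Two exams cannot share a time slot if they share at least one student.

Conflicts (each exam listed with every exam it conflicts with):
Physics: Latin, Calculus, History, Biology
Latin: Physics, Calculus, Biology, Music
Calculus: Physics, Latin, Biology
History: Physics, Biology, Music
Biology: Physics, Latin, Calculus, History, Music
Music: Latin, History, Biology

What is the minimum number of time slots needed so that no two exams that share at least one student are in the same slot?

Physics, Latin, Calculus, Biology are mutually in conflict, so at least 4 time slots are needed.
4 time slots suffice: Physics=2, Latin=3, Calculus=4, History=3, Biology=1, Music=2. No two conflicting exams share a time slot.

4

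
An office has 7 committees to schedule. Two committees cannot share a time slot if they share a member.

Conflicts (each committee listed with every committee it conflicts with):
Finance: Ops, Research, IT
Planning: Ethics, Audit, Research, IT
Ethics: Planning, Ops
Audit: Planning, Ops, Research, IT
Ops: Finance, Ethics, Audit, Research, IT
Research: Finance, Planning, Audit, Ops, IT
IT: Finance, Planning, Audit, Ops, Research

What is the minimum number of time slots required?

4

Audit, Ops, Research, IT all conflict with each other, so at least 4 time slots are needed.
4 time slots suffice: Finance=4, Planning=1, Ethics=2, Audit=4, Ops=1, Research=2, IT=3. Every pair that conflicts lands in different time slots.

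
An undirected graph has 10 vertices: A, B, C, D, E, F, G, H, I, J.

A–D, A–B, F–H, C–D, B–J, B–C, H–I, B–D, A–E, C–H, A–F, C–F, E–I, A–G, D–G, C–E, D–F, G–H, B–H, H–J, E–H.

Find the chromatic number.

3

A, D, F are mutually adjacent, so at least 3 colors are needed.
3 colors suffice: color 1 → {D, H}; color 2 → {A, C, I, J}; color 3 → {B, E, F, G}. Every edge joins two different colors.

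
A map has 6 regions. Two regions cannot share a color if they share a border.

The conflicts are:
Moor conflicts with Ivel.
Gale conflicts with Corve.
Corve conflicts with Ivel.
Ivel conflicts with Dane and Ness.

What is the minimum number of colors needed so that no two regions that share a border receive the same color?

2

Ivel and Ness conflict, so at least 2 colors are needed.
2 colors suffice: color 1 → {Gale, Ivel}; color 2 → {Moor, Corve, Dane, Ness}. Every pair that conflicts lands in different colors.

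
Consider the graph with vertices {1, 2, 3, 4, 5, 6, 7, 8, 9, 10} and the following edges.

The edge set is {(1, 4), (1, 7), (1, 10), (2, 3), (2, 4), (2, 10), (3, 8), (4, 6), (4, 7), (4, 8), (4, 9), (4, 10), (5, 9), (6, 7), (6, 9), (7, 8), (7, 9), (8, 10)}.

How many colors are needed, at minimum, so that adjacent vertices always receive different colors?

4, 6, 7, 9 form a clique, so at least 4 colors are needed.
4 colors suffice: color a → {3, 4, 5}; color b → {7, 10}; color c → {1, 2, 8, 9}; color d → {6}. Every edge joins two different colors.

4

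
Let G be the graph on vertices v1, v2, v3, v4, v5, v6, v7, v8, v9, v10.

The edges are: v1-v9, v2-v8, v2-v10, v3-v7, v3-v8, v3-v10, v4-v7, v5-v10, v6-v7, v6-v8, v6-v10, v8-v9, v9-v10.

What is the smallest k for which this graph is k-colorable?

2

v2 and v10 are adjacent, so at least 2 colors are needed.
2 colors suffice: color 1 → {v1, v7, v8, v10}; color 2 → {v2, v3, v4, v5, v6, v9}. Every edge joins two different colors.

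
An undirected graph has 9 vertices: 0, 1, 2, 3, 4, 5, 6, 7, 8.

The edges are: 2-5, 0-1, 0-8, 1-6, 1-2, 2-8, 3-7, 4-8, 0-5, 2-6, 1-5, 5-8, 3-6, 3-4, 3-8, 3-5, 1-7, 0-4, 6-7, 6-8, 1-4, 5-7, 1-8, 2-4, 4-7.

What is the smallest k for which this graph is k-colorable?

0, 1, 4, 8 are pairwise adjacent (a clique of size 4), so at least 4 colors are needed.
4 colors suffice: color red → {7, 8}; color blue → {1, 3}; color green → {4, 5, 6}; color yellow → {0, 2}. Every edge joins two different colors.

4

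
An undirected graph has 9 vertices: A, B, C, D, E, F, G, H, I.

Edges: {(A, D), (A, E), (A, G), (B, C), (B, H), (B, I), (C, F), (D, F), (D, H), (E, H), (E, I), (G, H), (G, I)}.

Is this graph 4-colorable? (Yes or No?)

The chromatic number is 3. The cycle B-H-D-F-C-B has odd length 5, so it cannot be 2-colored; at least 3 colors are needed.
3 colors suffice: A=red, B=blue, C=red, D=blue, E=blue, F=green, G=blue, H=red, I=red.
Since 4 ≥ 3, a proper 4-coloring certainly exists.

Yes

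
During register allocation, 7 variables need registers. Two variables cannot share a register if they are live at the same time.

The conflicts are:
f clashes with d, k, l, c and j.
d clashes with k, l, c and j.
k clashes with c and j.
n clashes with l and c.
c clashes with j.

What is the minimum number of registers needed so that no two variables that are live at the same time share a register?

5

f, d, k, c, j pairwise conflict, so at least 5 registers are needed.
5 registers suffice: register 1 → {l, c}; register 2 → {f, n}; register 3 → {d}; register 4 → {j}; register 5 → {k}. Every pair that conflicts lands in different registers.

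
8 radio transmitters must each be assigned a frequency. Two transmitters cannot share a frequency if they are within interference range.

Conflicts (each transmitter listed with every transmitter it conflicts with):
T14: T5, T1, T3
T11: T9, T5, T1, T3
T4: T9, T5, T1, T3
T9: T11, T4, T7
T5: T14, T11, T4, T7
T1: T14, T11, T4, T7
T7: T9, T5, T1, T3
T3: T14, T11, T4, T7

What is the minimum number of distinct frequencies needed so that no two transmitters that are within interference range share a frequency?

2

T4 and T9 conflict, so at least 2 frequencies are needed.
Using 2 frequencies: T14=1, T11=1, T4=1, T9=2, T5=2, T1=2, T7=1, T3=2. Every pair that conflicts lands in different frequencies.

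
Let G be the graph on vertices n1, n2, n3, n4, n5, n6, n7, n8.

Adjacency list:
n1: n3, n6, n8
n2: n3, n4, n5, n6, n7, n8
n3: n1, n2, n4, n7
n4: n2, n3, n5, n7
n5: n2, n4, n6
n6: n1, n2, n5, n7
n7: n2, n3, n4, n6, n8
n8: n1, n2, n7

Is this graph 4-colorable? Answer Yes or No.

The chromatic number is 4. n2, n3, n4, n7 are mutually adjacent (a clique of size 4), so at least 4 colors are needed.
4 colors suffice: color 1 → {n1, n2}; color 2 → {n5, n7}; color 3 → {n4, n6, n8}; color 4 → {n3}.
That is already a proper 4-coloring.

Yes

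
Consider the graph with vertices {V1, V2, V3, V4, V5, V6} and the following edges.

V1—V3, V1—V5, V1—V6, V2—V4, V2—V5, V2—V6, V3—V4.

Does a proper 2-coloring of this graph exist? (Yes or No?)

The cycle V4-V2-V5-V1-V3-V4 has odd length 5, so it cannot be 2-colored; at least 3 colors are needed.
So 2 colors are not enough.

No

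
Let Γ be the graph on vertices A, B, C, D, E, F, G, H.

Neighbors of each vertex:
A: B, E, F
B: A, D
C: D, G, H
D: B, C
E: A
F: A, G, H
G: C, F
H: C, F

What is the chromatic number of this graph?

2

B and D are adjacent, so at least 2 colors are needed.
2 colors suffice: A=blue, B=red, C=red, D=blue, E=red, F=red, G=blue, H=blue. Every edge joins two different colors.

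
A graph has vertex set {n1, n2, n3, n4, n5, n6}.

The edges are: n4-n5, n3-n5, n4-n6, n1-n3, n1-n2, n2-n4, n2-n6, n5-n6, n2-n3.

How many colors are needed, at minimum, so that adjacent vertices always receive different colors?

n1, n2, n3 form a triangle, so at least 3 colors are needed.
3 colors suffice: n1=green, n2=red, n3=blue, n4=blue, n5=red, n6=green. No two adjacent vertices share a color.

3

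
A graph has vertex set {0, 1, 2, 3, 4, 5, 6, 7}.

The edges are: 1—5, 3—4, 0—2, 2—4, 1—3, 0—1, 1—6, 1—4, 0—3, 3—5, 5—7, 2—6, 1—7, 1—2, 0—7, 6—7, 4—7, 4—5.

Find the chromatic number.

1, 3, 4, 5 are pairwise adjacent (a clique of size 4), so at least 4 colors are needed.
4 colors suffice: color a → {1}; color b → {0, 4, 6}; color c → {2, 3, 7}; color d → {5}. No two adjacent vertices share a color.

4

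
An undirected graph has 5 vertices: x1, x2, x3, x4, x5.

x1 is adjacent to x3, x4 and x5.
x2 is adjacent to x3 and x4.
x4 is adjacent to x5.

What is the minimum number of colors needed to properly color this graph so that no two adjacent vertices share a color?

x1, x4, x5 are mutually adjacent, so at least 3 colors are needed.
One proper 3-coloring: x1=2, x2=2, x3=1, x4=1, x5=3. Every edge joins two different colors.

3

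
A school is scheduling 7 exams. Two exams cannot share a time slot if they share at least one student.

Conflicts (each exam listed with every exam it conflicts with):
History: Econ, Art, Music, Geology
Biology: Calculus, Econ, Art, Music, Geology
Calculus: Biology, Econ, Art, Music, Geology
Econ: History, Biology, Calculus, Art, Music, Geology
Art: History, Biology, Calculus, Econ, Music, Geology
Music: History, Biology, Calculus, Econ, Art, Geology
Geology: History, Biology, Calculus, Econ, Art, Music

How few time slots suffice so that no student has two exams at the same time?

6

Biology, Calculus, Econ, Art, Music, Geology pairwise conflict, so at least 6 time slots are needed.
6 time slots suffice: time slot 1 → {Music}; time slot 2 → {Art}; time slot 3 → {Geology}; time slot 4 → {Econ}; time slot 5 → {History, Calculus}; time slot 6 → {Biology}. Each listed conflict is separated.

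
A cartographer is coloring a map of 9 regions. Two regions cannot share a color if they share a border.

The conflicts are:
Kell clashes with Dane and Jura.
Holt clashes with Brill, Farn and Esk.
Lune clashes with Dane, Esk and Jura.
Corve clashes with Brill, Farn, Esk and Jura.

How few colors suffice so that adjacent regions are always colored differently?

2

Corve and Farn conflict, so at least 2 colors are needed.
A valid assignment using 2 colors: Kell=1, Holt=1, Lune=1, Corve=1, Brill=2, Farn=2, Dane=2, Esk=2, Jura=2. No two conflicting regions share a color.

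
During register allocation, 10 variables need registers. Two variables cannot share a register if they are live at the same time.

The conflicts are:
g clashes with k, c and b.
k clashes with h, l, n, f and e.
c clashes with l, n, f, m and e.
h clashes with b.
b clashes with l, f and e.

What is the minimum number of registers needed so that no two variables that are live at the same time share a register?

c and l conflict, so at least 2 registers are needed.
2 registers suffice: g=2, k=1, c=1, h=2, b=1, l=2, n=2, f=2, m=2, e=2. Every pair that conflicts lands in different registers.

2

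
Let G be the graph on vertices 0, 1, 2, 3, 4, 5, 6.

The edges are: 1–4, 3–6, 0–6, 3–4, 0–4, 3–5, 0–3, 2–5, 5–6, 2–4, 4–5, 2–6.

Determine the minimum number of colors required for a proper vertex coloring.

3

2, 5, 6 are pairwise adjacent, so at least 3 colors are needed.
3 colors suffice: color red → {4, 6}; color blue → {0, 1, 5}; color green → {2, 3}. Every edge joins two different colors.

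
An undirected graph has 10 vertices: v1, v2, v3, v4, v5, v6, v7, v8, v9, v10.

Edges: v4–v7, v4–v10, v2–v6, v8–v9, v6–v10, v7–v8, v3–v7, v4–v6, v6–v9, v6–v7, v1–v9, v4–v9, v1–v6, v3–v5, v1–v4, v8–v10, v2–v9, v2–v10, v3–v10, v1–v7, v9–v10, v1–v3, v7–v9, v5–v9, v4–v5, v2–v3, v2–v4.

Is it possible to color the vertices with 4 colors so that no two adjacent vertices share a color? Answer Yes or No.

v2, v4, v6, v9, v10 are mutually adjacent (a clique of size 5), so at least 5 colors are needed.
So 4 colors are not enough.

No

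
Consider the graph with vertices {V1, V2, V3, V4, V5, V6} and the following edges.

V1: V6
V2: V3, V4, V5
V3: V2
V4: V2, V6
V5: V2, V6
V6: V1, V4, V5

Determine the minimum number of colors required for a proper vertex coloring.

2

V5 and V6 are adjacent, so at least 2 colors are needed.
A valid assignment using 2 colors: V1=2, V2=1, V3=2, V4=2, V5=2, V6=1. Every edge joins two different colors.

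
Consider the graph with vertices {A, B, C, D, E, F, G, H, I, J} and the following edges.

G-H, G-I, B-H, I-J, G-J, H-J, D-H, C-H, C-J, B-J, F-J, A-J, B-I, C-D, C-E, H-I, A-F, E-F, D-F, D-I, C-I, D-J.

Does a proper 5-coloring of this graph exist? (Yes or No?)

Yes

The chromatic number is 5. C, D, H, I, J are mutually adjacent (a clique of size 5), so at least 5 colors are needed.
5 colors suffice: color 1 → {E, J}; color 2 → {F, I}; color 3 → {A, H}; color 4 → {B, C, G}; color 5 → {D}.
That is already a proper 5-coloring.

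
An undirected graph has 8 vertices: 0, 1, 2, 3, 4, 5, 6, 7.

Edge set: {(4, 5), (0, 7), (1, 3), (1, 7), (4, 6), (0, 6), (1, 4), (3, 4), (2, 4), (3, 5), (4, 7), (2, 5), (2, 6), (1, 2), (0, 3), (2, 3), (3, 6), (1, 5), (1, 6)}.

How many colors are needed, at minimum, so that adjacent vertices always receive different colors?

5

1, 2, 3, 4, 6 are pairwise adjacent (a clique of size 5), so at least 5 colors are needed.
5 colors suffice: 0=a, 1=c, 2=e, 3=b, 4=a, 5=d, 6=d, 7=b. Each edge has distinct colors on its endpoints.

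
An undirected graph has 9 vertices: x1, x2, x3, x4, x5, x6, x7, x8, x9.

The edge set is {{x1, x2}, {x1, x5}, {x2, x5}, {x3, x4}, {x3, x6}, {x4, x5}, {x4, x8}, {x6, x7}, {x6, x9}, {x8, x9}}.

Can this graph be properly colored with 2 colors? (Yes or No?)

x1, x2, x5 are mutually adjacent, so at least 3 colors are needed.
So 2 colors are not enough.

No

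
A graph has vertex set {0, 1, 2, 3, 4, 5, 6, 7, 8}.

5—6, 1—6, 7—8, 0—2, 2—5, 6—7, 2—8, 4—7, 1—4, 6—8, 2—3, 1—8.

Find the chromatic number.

1, 6, 8 are pairwise adjacent, so at least 3 colors are needed.
3 colors suffice: color a → {0, 3, 4, 5, 8}; color b → {2, 6}; color c → {1, 7}. No two adjacent vertices share a color.

3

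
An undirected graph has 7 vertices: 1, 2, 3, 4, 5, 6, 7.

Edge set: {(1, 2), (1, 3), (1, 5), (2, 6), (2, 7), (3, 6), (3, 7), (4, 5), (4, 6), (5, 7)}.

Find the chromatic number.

3

The cycle 6-3-7-5-4-6 has odd length 5, so it cannot be 2-colored; at least 3 colors are needed.
3 colors suffice: color a → {1, 6, 7}; color b → {2, 3, 5}; color c → {4}. Every edge joins two different colors.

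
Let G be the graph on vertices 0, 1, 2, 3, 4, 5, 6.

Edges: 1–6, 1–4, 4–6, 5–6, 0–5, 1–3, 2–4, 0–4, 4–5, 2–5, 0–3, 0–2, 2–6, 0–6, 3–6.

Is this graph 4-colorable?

No

0, 2, 4, 5, 6 form a clique, so at least 5 colors are needed.
So 4 colors are not enough.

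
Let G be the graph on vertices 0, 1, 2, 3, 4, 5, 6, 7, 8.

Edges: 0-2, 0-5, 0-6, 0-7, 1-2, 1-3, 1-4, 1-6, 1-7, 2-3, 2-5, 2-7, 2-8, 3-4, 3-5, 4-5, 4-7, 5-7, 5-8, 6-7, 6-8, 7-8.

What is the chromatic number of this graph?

2, 5, 7, 8 form a clique, so at least 4 colors are needed.
A valid assignment using 4 colors: 0=d, 1=b, 2=c, 3=a, 4=c, 5=b, 6=c, 7=a, 8=d. No two adjacent vertices share a color.

4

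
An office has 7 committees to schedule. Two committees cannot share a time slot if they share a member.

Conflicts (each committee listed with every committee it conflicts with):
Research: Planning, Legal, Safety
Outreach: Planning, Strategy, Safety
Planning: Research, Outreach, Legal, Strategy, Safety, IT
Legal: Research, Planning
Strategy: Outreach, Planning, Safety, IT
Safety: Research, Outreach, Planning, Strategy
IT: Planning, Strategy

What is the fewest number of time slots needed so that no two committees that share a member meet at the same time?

Outreach, Planning, Strategy, Safety all conflict with each other, so at least 4 time slots are needed.
A valid assignment using 4 time slots: Research=3, Outreach=4, Planning=1, Legal=2, Strategy=3, Safety=2, IT=2. Each listed conflict is separated.

4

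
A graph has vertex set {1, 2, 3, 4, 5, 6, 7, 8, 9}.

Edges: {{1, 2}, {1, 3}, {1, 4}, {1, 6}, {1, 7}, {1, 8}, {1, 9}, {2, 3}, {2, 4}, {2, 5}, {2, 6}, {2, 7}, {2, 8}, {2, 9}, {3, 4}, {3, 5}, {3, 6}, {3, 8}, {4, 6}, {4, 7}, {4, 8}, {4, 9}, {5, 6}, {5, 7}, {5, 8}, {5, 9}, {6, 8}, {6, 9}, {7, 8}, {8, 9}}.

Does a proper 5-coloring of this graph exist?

1, 2, 3, 4, 6, 8 are mutually adjacent (a clique of size 6), so at least 6 colors are needed.
So 5 colors are not enough.

No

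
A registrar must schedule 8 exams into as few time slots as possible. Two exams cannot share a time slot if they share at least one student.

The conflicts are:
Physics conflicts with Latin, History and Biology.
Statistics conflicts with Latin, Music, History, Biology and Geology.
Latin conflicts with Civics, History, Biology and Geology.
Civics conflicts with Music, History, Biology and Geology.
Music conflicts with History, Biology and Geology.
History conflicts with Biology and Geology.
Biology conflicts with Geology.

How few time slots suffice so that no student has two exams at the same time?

5

Latin, Civics, History, Biology, Geology pairwise conflict, so at least 5 time slots are needed.
5 time slots suffice: time slot 1 → {History}; time slot 2 → {Biology}; time slot 3 → {Latin, Music}; time slot 4 → {Physics, Geology}; time slot 5 → {Statistics, Civics}. Each listed conflict is separated.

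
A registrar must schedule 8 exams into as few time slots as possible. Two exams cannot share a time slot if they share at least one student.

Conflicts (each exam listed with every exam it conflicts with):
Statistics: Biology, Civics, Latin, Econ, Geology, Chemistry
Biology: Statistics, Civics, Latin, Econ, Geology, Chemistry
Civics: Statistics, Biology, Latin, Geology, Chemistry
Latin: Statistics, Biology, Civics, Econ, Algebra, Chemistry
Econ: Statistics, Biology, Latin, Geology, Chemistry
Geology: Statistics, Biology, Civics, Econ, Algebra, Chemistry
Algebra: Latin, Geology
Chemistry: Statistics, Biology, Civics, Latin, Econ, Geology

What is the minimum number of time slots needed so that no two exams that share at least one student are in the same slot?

Statistics, Biology, Econ, Geology, Chemistry pairwise conflict, so at least 5 time slots are needed.
5 time slots suffice: time slot 1 → {Biology, Algebra}; time slot 2 → {Latin, Geology}; time slot 3 → {Statistics}; time slot 4 → {Chemistry}; time slot 5 → {Civics, Econ}. Every pair that conflicts lands in different time slots.

5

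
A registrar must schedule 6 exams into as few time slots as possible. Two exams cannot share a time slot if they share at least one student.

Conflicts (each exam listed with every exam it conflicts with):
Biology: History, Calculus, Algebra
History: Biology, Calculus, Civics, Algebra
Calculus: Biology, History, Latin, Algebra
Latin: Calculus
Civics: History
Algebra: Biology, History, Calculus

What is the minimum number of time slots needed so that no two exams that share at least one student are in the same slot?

4

Biology, History, Calculus, Algebra are mutually in conflict, so at least 4 time slots are needed.
4 time slots suffice: Biology=3, History=1, Calculus=2, Latin=1, Civics=2, Algebra=4. Every pair that conflicts lands in different time slots.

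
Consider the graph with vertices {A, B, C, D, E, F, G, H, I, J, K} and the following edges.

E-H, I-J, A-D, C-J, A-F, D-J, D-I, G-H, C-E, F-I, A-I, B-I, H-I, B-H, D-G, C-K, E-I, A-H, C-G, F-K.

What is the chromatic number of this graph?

A, F, I form a triangle, so at least 3 colors are needed.
3 colors suffice: A=3, B=3, C=1, D=2, E=3, F=2, G=3, H=2, I=1, J=3, K=3. Every edge joins two different colors.

3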